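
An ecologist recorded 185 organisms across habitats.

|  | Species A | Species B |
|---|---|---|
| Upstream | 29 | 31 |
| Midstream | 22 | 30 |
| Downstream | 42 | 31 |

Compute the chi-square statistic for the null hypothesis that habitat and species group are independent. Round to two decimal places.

Row totals: 60, 52, 73. Column totals: 93, 92. Grand total N = 185.
Expected counts (row total × column total / N):
  Upstream, Species A: 60×93/185 = 30.162
  Upstream, Species B: 60×92/185 = 29.838
  Midstream, Species A: 52×93/185 = 26.141
  Midstream, Species B: 52×92/185 = 25.859
  Downstream, Species A: 73×93/185 = 36.697
  Downstream, Species B: 73×92/185 = 36.303
Contributions (O − E)²/E:
  (29 − 30.162)²/30.162 = 0.0448
  (31 − 29.838)²/29.838 = 0.0453
  (22 − 26.141)²/26.141 = 0.6560
  (30 − 25.859)²/25.859 = 0.6631
  (42 − 36.697)²/36.697 = 0.7663
  (31 − 36.303)²/36.303 = 0.7746
χ² = 0.0448 + 0.0453 + 0.6560 + 0.6631 + 0.7663 + 0.7746 = 2.95

2.95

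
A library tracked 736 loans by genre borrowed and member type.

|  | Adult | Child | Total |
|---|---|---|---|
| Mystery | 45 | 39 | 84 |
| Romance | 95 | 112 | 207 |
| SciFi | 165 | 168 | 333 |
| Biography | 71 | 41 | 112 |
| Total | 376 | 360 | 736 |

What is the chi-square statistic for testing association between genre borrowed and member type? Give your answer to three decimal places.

9.544

Grand total N = 736.
Expected counts (row total × column total / N):
  Mystery, Adult: 84×376/736 = 42.9130
  Mystery, Child: 84×360/736 = 41.0870
  Romance, Adult: 207×376/736 = 105.7500
  Romance, Child: 207×360/736 = 101.2500
  SciFi, Adult: 333×376/736 = 170.1196
  SciFi, Child: 333×360/736 = 162.8804
  Biography, Adult: 112×376/736 = 57.2174
  Biography, Child: 112×360/736 = 54.7826
Contributions (O − E)²/E:
  (45 − 42.9130)²/42.9130 = 0.1015
  (39 − 41.0870)²/41.0870 = 0.1060
  (95 − 105.7500)²/105.7500 = 1.0928
  (112 − 101.2500)²/101.2500 = 1.1414
  (165 − 170.1196)²/170.1196 = 0.1541
  (168 − 162.8804)²/162.8804 = 0.1609
  (71 − 57.2174)²/57.2174 = 3.3200
  (41 − 54.7826)²/54.7826 = 3.4675
χ² = 0.1015 + 0.1060 + 1.0928 + 1.1414 + 0.1541 + 0.1609 + 3.3200 + 3.4675 = 9.544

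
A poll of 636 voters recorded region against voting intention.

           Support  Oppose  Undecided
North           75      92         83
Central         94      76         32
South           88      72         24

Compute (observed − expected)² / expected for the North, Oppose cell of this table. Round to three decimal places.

Row total (North) = 250; column total (Oppose) = 240; N = 636.
Expected count E = 250 × 240 / 636 = 94.3396.
Contribution = (O − E)²/E = (92 − 94.3396)² / 94.3396 = 0.058.

0.058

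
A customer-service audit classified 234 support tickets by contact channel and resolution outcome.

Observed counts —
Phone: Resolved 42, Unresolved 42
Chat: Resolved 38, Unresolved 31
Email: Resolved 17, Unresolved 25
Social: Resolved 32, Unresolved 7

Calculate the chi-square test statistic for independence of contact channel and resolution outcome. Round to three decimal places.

15.966

Row totals: 84, 69, 42, 39. Column totals: 129, 105. Grand total N = 234.
Expected counts (row total × column total / N):
  Phone, Resolved: 84×129/234 = 46.3077
  Phone, Unresolved: 84×105/234 = 37.6923
  Chat, Resolved: 69×129/234 = 38.0385
  Chat, Unresolved: 69×105/234 = 30.9615
  Email, Resolved: 42×129/234 = 23.1538
  Email, Unresolved: 42×105/234 = 18.8462
  Social, Resolved: 39×129/234 = 21.5000
  Social, Unresolved: 39×105/234 = 17.5000
Contributions (O − E)²/E:
  (42 − 46.3077)²/46.3077 = 0.4007
  (42 − 37.6923)²/37.6923 = 0.4923
  (38 − 38.0385)²/38.0385 = 0.0000
  (31 − 30.9615)²/30.9615 = 0.0000
  (17 − 23.1538)²/23.1538 = 1.6356
  (25 − 18.8462)²/18.8462 = 2.0094
  (32 − 21.5000)²/21.5000 = 5.1279
  (7 − 17.5000)²/17.5000 = 6.3000
χ² = 0.4007 + 0.4923 + 0.0000 + 0.0000 + 1.6356 + 2.0094 + 5.1279 + 6.3000 = 15.966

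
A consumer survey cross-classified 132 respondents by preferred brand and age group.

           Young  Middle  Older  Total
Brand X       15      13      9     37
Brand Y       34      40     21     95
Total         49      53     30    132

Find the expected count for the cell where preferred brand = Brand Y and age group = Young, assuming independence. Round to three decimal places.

Row total (Brand Y) = 95; column total (Young) = 49; grand total N = 132.
Expected count = (row total × column total) / N = 95 × 49 / 132 = 35.265.

35.265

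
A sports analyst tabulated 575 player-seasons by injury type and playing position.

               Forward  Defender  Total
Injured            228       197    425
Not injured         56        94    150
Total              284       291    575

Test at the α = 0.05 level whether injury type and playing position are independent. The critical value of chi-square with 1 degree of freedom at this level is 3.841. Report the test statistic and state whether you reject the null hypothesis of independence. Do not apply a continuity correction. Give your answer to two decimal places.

11.80; reject H₀

Grand total N = 575.
Expected counts (row total × column total / N):
  Injured, Forward: 425×284/575 = 209.913
  Injured, Defender: 425×291/575 = 215.087
  Not injured, Forward: 150×284/575 = 74.087
  Not injured, Defender: 150×291/575 = 75.913
Contributions (O − E)²/E:
  (228 − 209.913)²/209.913 = 1.5585
  (197 − 215.087)²/215.087 = 1.5210
  (56 − 74.087)²/74.087 = 4.4156
  (94 − 75.913)²/75.913 = 4.3094
χ² = 1.5585 + 1.5210 + 4.4156 + 4.3094 = 11.80
df = (2−1)(2−1) = 1. Since 11.80 > 3.841, reject the null hypothesis of independence at α = 0.05.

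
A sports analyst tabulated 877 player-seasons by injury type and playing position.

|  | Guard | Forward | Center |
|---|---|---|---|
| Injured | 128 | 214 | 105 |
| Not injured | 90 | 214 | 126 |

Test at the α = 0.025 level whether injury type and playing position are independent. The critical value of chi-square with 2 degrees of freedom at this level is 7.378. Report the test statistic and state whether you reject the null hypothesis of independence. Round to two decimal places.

8.21; reject H₀

Row totals: 447, 430. Column totals: 218, 428, 231. Grand total N = 877.
Expected counts (row total × column total / N):
  Injured, Guard: 447×218/877 = 111.113
  Injured, Forward: 447×428/877 = 218.148
  Injured, Center: 447×231/877 = 117.739
  Not injured, Guard: 430×218/877 = 106.887
  Not injured, Forward: 430×428/877 = 209.852
  Not injured, Center: 430×231/877 = 113.261
Contributions (O − E)²/E:
  (128 − 111.113)²/111.113 = 2.5665
  (214 − 218.148)²/218.148 = 0.0789
  (105 − 117.739)²/117.739 = 1.3783
  (90 − 106.887)²/106.887 = 2.6680
  (214 − 209.852)²/209.852 = 0.0820
  (126 − 113.261)²/113.261 = 1.4328
χ² = 2.5665 + 0.0789 + 1.3783 + 2.6680 + 0.0820 + 1.4328 = 8.21
df = (2−1)(3−1) = 2. Since 8.21 > 7.378, reject the null hypothesis of independence at α = 0.025.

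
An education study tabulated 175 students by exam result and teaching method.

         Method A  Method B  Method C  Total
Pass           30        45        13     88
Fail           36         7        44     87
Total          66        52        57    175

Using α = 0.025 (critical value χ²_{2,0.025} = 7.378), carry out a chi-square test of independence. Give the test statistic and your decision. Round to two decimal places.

45.17; reject H₀

Grand total N = 175.
Expected counts (row total × column total / N):
  Pass, Method A: 88×66/175 = 33.189
  Pass, Method B: 88×52/175 = 26.149
  Pass, Method C: 88×57/175 = 28.663
  Fail, Method A: 87×66/175 = 32.811
  Fail, Method B: 87×52/175 = 25.851
  Fail, Method C: 87×57/175 = 28.337
Contributions (O − E)²/E:
  (30 − 33.189)²/33.189 = 0.3064
  (45 − 26.149)²/26.149 = 13.5898
  (13 − 28.663)²/28.663 = 8.5591
  (36 − 32.811)²/32.811 = 0.3099
  (7 − 25.851)²/25.851 = 13.7465
  (44 − 28.337)²/28.337 = 8.6576
χ² = 0.3064 + 13.5898 + 8.5591 + 0.3099 + 13.7465 + 8.6576 = 45.17
df = (2−1)(3−1) = 2. Since 45.17 > 7.378, reject the null hypothesis of independence at α = 0.025.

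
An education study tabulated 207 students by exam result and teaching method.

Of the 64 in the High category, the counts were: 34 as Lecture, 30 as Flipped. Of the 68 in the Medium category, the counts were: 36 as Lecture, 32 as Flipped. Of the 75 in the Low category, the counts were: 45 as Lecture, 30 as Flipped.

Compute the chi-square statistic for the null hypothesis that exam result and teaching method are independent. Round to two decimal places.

0.94

Row totals: 64, 68, 75. Column totals: 115, 92. Grand total N = 207.
Expected counts (row total × column total / N):
  High, Lecture: 64×115/207 = 35.556
  High, Flipped: 64×92/207 = 28.444
  Medium, Lecture: 68×115/207 = 37.778
  Medium, Flipped: 68×92/207 = 30.222
  Low, Lecture: 75×115/207 = 41.667
  Low, Flipped: 75×92/207 = 33.333
Contributions (O − E)²/E:
  (34 − 35.556)²/35.556 = 0.0681
  (30 − 28.444)²/28.444 = 0.0851
  (36 − 37.778)²/37.778 = 0.0837
  (32 − 30.222)²/30.222 = 0.1046
  (45 − 41.667)²/41.667 = 0.2666
  (30 − 33.333)²/33.333 = 0.3333
χ² = 0.0681 + 0.0851 + 0.0837 + 0.1046 + 0.2666 + 0.3333 = 0.94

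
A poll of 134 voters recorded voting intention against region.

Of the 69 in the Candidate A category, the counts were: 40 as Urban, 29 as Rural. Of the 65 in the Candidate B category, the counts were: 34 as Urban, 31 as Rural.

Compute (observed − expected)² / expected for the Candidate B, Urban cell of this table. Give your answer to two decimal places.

Row total (Candidate B) = 65; column total (Urban) = 74; N = 134.
Expected count E = 65 × 74 / 134 = 35.896.
Contribution = (O − E)²/E = (34 − 35.896)² / 35.896 = 0.10.

0.10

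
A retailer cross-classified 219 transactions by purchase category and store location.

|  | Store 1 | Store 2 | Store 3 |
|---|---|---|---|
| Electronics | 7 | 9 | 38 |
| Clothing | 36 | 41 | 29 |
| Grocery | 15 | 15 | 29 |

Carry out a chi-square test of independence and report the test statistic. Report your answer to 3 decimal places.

27.944

Row totals: 54, 106, 59. Column totals: 58, 65, 96. Grand total N = 219.
Expected counts (row total × column total / N):
  Electronics, Store 1: 54×58/219 = 14.3014
  Electronics, Store 2: 54×65/219 = 16.0274
  Electronics, Store 3: 54×96/219 = 23.6712
  Clothing, Store 1: 106×58/219 = 28.0731
  Clothing, Store 2: 106×65/219 = 31.4612
  Clothing, Store 3: 106×96/219 = 46.4658
  Grocery, Store 1: 59×58/219 = 15.6256
  Grocery, Store 2: 59×65/219 = 17.5114
  Grocery, Store 3: 59×96/219 = 25.8630
Contributions (O − E)²/E:
  (7 − 14.3014)²/14.3014 = 3.7276
  (9 − 16.0274)²/16.0274 = 3.0812
  (38 − 23.6712)²/23.6712 = 8.6736
  (36 − 28.0731)²/28.0731 = 2.2383
  (41 − 31.4612)²/31.4612 = 2.8921
  (29 − 46.4658)²/46.4658 = 6.5651
  (15 − 15.6256)²/15.6256 = 0.0250
  (15 − 17.5114)²/17.5114 = 0.3602
  (29 − 25.8630)²/25.8630 = 0.3805
χ² = 3.7276 + 3.0812 + 8.6736 + 2.2383 + 2.8921 + 6.5651 + 0.0250 + 0.3602 + 0.3805 = 27.944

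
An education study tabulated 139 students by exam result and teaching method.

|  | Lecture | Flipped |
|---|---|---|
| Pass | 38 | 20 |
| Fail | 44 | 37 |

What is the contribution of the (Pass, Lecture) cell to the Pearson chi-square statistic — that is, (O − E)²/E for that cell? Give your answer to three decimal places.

Row total (Pass) = 58; column total (Lecture) = 82; N = 139.
Expected count E = 58 × 82 / 139 = 34.2158.
Contribution = (O − E)²/E = (38 − 34.2158)² / 34.2158 = 0.419.

0.419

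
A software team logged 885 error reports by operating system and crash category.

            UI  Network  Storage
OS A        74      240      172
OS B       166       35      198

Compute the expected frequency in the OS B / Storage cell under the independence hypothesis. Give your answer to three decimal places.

Row total (OS B) = 399; column total (Storage) = 370; grand total N = 885.
Expected count = (row total × column total) / N = 399 × 370 / 885 = 166.814.

166.814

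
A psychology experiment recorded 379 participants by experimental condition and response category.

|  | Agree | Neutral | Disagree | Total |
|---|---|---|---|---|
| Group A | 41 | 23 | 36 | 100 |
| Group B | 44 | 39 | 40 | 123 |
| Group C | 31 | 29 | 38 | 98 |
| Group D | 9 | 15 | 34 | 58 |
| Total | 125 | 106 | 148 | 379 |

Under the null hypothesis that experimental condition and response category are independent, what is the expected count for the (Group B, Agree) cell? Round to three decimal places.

40.567

Row total (Group B) = 123; column total (Agree) = 125; grand total N = 379.
Expected count = (row total × column total) / N = 123 × 125 / 379 = 40.567.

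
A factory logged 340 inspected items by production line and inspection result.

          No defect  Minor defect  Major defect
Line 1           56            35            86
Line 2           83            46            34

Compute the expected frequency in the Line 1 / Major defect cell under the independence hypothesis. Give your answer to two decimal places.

62.47

Row total (Line 1) = 177; column total (Major defect) = 120; grand total N = 340.
Expected count = (row total × column total) / N = 177 × 120 / 340 = 62.47.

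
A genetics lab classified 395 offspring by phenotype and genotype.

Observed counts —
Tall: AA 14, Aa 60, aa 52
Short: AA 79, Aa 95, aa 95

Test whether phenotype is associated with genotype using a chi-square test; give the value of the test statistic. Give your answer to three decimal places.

Row totals: 126, 269. Column totals: 93, 155, 147. Grand total N = 395.
Expected counts (row total × column total / N):
  Tall, AA: 126×93/395 = 29.6658
  Tall, Aa: 126×155/395 = 49.4430
  Tall, aa: 126×147/395 = 46.8911
  Short, AA: 269×93/395 = 63.3342
  Short, Aa: 269×155/395 = 105.5570
  Short, aa: 269×147/395 = 100.1089
Contributions (O − E)²/E:
  (14 − 29.6658)²/29.6658 = 8.2727
  (60 − 49.4430)²/49.4430 = 2.2541
  (52 − 46.8911)²/46.8911 = 0.5566
  (79 − 63.3342)²/63.3342 = 3.8750
  (95 − 105.5570)²/105.5570 = 1.0558
  (95 − 100.1089)²/100.1089 = 0.2607
χ² = 8.2727 + 2.2541 + 0.5566 + 3.8750 + 1.0558 + 0.2607 = 16.275

16.275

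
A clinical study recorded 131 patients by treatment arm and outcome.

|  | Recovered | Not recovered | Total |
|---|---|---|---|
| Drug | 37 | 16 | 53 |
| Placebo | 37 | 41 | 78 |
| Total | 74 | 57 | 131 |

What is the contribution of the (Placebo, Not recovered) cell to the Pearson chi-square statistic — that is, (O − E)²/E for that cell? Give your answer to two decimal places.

1.47

Row total (Placebo) = 78; column total (Not recovered) = 57; N = 131.
Expected count E = 78 × 57 / 131 = 33.939.
Contribution = (O − E)²/E = (41 − 33.939)² / 33.939 = 1.47.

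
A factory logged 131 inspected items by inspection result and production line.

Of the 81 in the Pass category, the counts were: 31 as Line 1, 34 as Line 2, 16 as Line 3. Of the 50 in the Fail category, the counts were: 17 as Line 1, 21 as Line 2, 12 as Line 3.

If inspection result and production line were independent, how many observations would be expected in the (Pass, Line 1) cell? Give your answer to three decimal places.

29.679

Row total (Pass) = 81; column total (Line 1) = 48; grand total N = 131.
Expected count = (row total × column total) / N = 81 × 48 / 131 = 29.679.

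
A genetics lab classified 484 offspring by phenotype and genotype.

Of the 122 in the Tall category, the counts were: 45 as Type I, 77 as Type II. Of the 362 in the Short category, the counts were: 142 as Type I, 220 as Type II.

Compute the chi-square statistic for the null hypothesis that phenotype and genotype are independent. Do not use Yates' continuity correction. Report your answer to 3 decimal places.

0.211

Row totals: 122, 362. Column totals: 187, 297. Grand total N = 484.
Expected counts (row total × column total / N):
  Tall, Type I: 122×187/484 = 47.1364
  Tall, Type II: 122×297/484 = 74.8636
  Short, Type I: 362×187/484 = 139.8636
  Short, Type II: 362×297/484 = 222.1364
Contributions (O − E)²/E:
  (45 − 47.1364)²/47.1364 = 0.0968
  (77 − 74.8636)²/74.8636 = 0.0610
  (142 − 139.8636)²/139.8636 = 0.0326
  (220 − 222.1364)²/222.1364 = 0.0205
χ² = 0.0968 + 0.0610 + 0.0326 + 0.0205 = 0.211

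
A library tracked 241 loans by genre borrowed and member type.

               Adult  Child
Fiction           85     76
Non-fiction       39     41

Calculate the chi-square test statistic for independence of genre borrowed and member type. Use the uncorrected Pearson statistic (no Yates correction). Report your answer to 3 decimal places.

Row totals: 161, 80. Column totals: 124, 117. Grand total N = 241.
Expected counts (row total × column total / N):
  Fiction, Adult: 161×124/241 = 82.8382
  Fiction, Child: 161×117/241 = 78.1618
  Non-fiction, Adult: 80×124/241 = 41.1618
  Non-fiction, Child: 80×117/241 = 38.8382
Contributions (O − E)²/E:
  (85 − 82.8382)²/82.8382 = 0.0564
  (76 − 78.1618)²/78.1618 = 0.0598
  (39 − 41.1618)²/41.1618 = 0.1135
  (41 − 38.8382)²/38.8382 = 0.1203
χ² = 0.0564 + 0.0598 + 0.1135 + 0.1203 = 0.350

0.350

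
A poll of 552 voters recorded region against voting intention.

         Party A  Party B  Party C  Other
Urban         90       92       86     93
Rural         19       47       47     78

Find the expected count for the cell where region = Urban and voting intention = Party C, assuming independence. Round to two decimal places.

Row total (Urban) = 361; column total (Party C) = 133; grand total N = 552.
Expected count = (row total × column total) / N = 361 × 133 / 552 = 86.98.

86.98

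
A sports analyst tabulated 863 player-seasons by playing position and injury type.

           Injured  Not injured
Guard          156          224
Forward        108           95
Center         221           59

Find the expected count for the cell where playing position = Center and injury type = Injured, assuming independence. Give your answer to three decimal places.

Row total (Center) = 280; column total (Injured) = 485; grand total N = 863.
Expected count = (row total × column total) / N = 280 × 485 / 863 = 157.358.

157.358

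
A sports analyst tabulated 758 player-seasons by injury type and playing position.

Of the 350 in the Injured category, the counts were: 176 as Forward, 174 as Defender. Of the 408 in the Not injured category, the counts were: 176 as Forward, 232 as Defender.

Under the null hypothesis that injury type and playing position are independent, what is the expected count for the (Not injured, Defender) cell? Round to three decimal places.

218.533

Row total (Not injured) = 408; column total (Defender) = 406; grand total N = 758.
Expected count = (row total × column total) / N = 408 × 406 / 758 = 218.533.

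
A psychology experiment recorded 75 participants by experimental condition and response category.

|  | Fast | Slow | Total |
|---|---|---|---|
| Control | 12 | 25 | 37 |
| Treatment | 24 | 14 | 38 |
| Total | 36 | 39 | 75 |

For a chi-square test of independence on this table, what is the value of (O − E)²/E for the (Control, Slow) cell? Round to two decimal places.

Row total (Control) = 37; column total (Slow) = 39; N = 75.
Expected count E = 37 × 39 / 75 = 19.240.
Contribution = (O − E)²/E = (25 − 19.240)² / 19.240 = 1.72.

1.72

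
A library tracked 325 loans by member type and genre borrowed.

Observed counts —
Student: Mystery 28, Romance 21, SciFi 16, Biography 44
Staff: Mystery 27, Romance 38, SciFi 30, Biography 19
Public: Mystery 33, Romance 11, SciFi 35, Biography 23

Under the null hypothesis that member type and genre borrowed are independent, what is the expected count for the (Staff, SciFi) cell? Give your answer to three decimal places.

28.412

Row total (Staff) = 114; column total (SciFi) = 81; grand total N = 325.
Expected count = (row total × column total) / N = 114 × 81 / 325 = 28.412.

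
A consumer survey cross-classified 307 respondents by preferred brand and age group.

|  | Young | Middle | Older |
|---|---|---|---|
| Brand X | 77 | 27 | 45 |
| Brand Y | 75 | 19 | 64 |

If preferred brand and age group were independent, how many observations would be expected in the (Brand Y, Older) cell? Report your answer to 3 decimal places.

56.098

Row total (Brand Y) = 158; column total (Older) = 109; grand total N = 307.
Expected count = (row total × column total) / N = 158 × 109 / 307 = 56.098.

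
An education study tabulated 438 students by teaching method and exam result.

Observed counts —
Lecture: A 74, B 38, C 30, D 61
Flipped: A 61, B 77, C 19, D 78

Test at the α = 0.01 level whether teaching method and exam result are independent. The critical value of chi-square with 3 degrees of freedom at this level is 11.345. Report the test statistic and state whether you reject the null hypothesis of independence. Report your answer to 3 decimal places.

Row totals: 203, 235. Column totals: 135, 115, 49, 139. Grand total N = 438.
Expected counts (row total × column total / N):
  Lecture, A: 203×135/438 = 62.56849
  Lecture, B: 203×115/438 = 53.29909
  Lecture, C: 203×49/438 = 22.71005
  Lecture, D: 203×139/438 = 64.42237
  Flipped, A: 235×135/438 = 72.43151
  Flipped, B: 235×115/438 = 61.70091
  Flipped, C: 235×49/438 = 26.28995
  Flipped, D: 235×139/438 = 74.57763
Contributions (O − E)²/E:
  (74 − 62.56849)²/62.56849 = 2.0886
  (38 − 53.29909)²/53.29909 = 4.3915
  (30 − 22.71005)²/22.71005 = 2.3401
  (61 − 64.42237)²/64.42237 = 0.1818
  (61 − 72.43151)²/72.43151 = 1.8042
  (77 − 61.70091)²/61.70091 = 3.7935
  (19 − 26.28995)²/26.28995 = 2.0214
  (78 − 74.57763)²/74.57763 = 0.1571
χ² = 2.0886 + 4.3915 + 2.3401 + 0.1818 + 1.8042 + 3.7935 + 2.0214 + 0.1571 = 16.778
df = (2−1)(4−1) = 3. Since 16.778 > 11.345, reject the null hypothesis of independence at α = 0.01.

16.778; reject H₀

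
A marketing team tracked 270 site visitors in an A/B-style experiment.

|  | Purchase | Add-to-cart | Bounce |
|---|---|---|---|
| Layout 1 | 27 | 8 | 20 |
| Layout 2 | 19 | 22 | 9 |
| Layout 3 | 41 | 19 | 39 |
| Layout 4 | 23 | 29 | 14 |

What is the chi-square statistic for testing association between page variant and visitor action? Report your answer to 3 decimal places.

Row totals: 55, 50, 99, 66. Column totals: 110, 78, 82. Grand total N = 270.
Expected counts (row total × column total / N):
  Layout 1, Purchase: 55×110/270 = 22.4074
  Layout 1, Add-to-cart: 55×78/270 = 15.8889
  Layout 1, Bounce: 55×82/270 = 16.7037
  Layout 2, Purchase: 50×110/270 = 20.3704
  Layout 2, Add-to-cart: 50×78/270 = 14.4444
  Layout 2, Bounce: 50×82/270 = 15.1852
  Layout 3, Purchase: 99×110/270 = 40.3333
  Layout 3, Add-to-cart: 99×78/270 = 28.6000
  Layout 3, Bounce: 99×82/270 = 30.0667
  Layout 4, Purchase: 66×110/270 = 26.8889
  Layout 4, Add-to-cart: 66×78/270 = 19.0667
  Layout 4, Bounce: 66×82/270 = 20.0444
Contributions (O − E)²/E:
  (27 − 22.4074)²/22.4074 = 0.9413
  (8 − 15.8889)²/15.8889 = 3.9169
  (20 − 16.7037)²/16.7037 = 0.6505
  (19 − 20.3704)²/20.3704 = 0.0922
  (22 − 14.4444)²/14.4444 = 3.9522
  (9 − 15.1852)²/15.1852 = 2.5193
  (41 − 40.3333)²/40.3333 = 0.0110
  (19 − 28.6000)²/28.6000 = 3.2224
  (39 − 30.0667)²/30.0667 = 2.6542
  (23 − 26.8889)²/26.8889 = 0.5624
  (29 − 19.0667)²/19.0667 = 5.1750
  (14 − 20.0444)²/20.0444 = 1.8227
χ² = 0.9413 + 3.9169 + 0.6505 + 0.0922 + 3.9522 + 2.5193 + 0.0110 + 3.2224 + 2.6542 + 0.5624 + 5.1750 + 1.8227 = 25.520

25.520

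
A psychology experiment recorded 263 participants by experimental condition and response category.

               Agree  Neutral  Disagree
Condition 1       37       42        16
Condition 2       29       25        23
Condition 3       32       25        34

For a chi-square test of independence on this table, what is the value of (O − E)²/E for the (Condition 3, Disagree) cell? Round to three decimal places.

3.025

Row total (Condition 3) = 91; column total (Disagree) = 73; N = 263.
Expected count E = 91 × 73 / 263 = 25.2586.
Contribution = (O − E)²/E = (34 − 25.2586)² / 25.2586 = 3.025.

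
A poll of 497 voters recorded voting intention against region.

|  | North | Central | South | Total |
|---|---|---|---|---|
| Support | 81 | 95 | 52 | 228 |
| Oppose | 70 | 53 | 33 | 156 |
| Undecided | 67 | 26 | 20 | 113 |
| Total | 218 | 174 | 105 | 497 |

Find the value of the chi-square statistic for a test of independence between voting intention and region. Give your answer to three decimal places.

18.297

Grand total N = 497.
Expected counts (row total × column total / N):
  Support, North: 228×218/497 = 100.0080
  Support, Central: 228×174/497 = 79.8229
  Support, South: 228×105/497 = 48.1690
  Oppose, North: 156×218/497 = 68.4266
  Oppose, Central: 156×174/497 = 54.6157
  Oppose, South: 156×105/497 = 32.9577
  Undecided, North: 113×218/497 = 49.5654
  Undecided, Central: 113×174/497 = 39.5614
  Undecided, South: 113×105/497 = 23.8732
Contributions (O − E)²/E:
  (81 − 100.0080)²/100.0080 = 3.6128
  (95 − 79.8229)²/79.8229 = 2.8857
  (52 − 48.1690)²/48.1690 = 0.3047
  (70 − 68.4266)²/68.4266 = 0.0362
  (53 − 54.6157)²/54.6157 = 0.0478
  (33 − 32.9577)²/32.9577 = 0.0001
  (67 − 49.5654)²/49.5654 = 6.1326
  (26 − 39.5614)²/39.5614 = 4.6488
  (20 − 23.8732)²/23.8732 = 0.6284
χ² = 3.6128 + 2.8857 + 0.3047 + 0.0362 + 0.0478 + 0.0001 + 6.1326 + 4.6488 + 0.6284 = 18.297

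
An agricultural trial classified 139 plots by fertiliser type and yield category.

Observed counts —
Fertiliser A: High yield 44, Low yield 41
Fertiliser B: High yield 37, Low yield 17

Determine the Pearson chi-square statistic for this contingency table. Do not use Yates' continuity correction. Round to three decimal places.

3.812

Row totals: 85, 54. Column totals: 81, 58. Grand total N = 139.
Expected counts (row total × column total / N):
  Fertiliser A, High yield: 85×81/139 = 49.5324
  Fertiliser A, Low yield: 85×58/139 = 35.4676
  Fertiliser B, High yield: 54×81/139 = 31.4676
  Fertiliser B, Low yield: 54×58/139 = 22.5324
Contributions (O − E)²/E:
  (44 − 49.5324)²/49.5324 = 0.6179
  (41 − 35.4676)²/35.4676 = 0.8630
  (37 − 31.4676)²/31.4676 = 0.9727
  (17 − 22.5324)²/22.5324 = 1.3584
χ² = 0.6179 + 0.8630 + 0.9727 + 1.3584 = 3.812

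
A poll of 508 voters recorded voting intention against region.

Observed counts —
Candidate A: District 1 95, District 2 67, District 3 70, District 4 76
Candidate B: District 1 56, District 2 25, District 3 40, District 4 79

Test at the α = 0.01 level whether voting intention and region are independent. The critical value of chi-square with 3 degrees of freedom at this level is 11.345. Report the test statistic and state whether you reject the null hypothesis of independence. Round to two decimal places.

Row totals: 308, 200. Column totals: 151, 92, 110, 155. Grand total N = 508.
Expected counts (row total × column total / N):
  Candidate A, District 1: 308×151/508 = 91.551
  Candidate A, District 2: 308×92/508 = 55.780
  Candidate A, District 3: 308×110/508 = 66.693
  Candidate A, District 4: 308×155/508 = 93.976
  Candidate B, District 1: 200×151/508 = 59.449
  Candidate B, District 2: 200×92/508 = 36.220
  Candidate B, District 3: 200×110/508 = 43.307
  Candidate B, District 4: 200×155/508 = 61.024
Contributions (O − E)²/E:
  (95 − 91.551)²/91.551 = 0.1299
  (67 − 55.780)²/55.780 = 2.2569
  (70 − 66.693)²/66.693 = 0.1640
  (76 − 93.976)²/93.976 = 3.4385
  (56 − 59.449)²/59.449 = 0.2001
  (25 − 36.220)²/36.220 = 3.4757
  (40 − 43.307)²/43.307 = 0.2525
  (79 − 61.024)²/61.024 = 5.2952
χ² = 0.1299 + 2.2569 + 0.1640 + 3.4385 + 0.2001 + 3.4757 + 0.2525 + 5.2952 = 15.21
df = (2−1)(4−1) = 3. Since 15.21 > 11.345, reject the null hypothesis of independence at α = 0.01.

15.21; reject H₀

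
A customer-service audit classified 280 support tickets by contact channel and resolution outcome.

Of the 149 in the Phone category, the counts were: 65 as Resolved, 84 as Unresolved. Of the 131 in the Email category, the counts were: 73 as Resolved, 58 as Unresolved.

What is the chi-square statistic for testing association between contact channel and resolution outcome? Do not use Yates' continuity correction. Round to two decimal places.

4.08

Row totals: 149, 131. Column totals: 138, 142. Grand total N = 280.
Expected counts (row total × column total / N):
  Phone, Resolved: 149×138/280 = 73.436
  Phone, Unresolved: 149×142/280 = 75.564
  Email, Resolved: 131×138/280 = 64.564
  Email, Unresolved: 131×142/280 = 66.436
Contributions (O − E)²/E:
  (65 − 73.436)²/73.436 = 0.9691
  (84 − 75.564)²/75.564 = 0.9418
  (73 − 64.564)²/64.564 = 1.1023
  (58 − 66.436)²/66.436 = 1.0712
χ² = 0.9691 + 0.9418 + 1.1023 + 1.0712 = 4.08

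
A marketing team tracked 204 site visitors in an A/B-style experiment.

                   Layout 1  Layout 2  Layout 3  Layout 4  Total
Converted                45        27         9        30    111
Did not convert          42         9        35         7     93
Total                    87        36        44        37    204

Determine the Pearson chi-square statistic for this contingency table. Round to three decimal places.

Grand total N = 204.
Expected counts (row total × column total / N):
  Converted, Layout 1: 111×87/204 = 47.33824
  Converted, Layout 2: 111×36/204 = 19.58824
  Converted, Layout 3: 111×44/204 = 23.94118
  Converted, Layout 4: 111×37/204 = 20.13235
  Did not convert, Layout 1: 93×87/204 = 39.66176
  Did not convert, Layout 2: 93×36/204 = 16.41176
  Did not convert, Layout 3: 93×44/204 = 20.05882
  Did not convert, Layout 4: 93×37/204 = 16.86765
Contributions (O − E)²/E:
  (45 − 47.33824)²/47.33824 = 0.1155
  (27 − 19.58824)²/19.58824 = 2.8044
  (9 − 23.94118)²/23.94118 = 9.3245
  (30 − 20.13235)²/20.13235 = 4.8365
  (42 − 39.66176)²/39.66176 = 0.1378
  (9 − 16.41176)²/16.41176 = 3.3472
  (35 − 20.05882)²/20.05882 = 11.1292
  (7 − 16.86765)²/16.86765 = 5.7726
χ² = 0.1155 + 2.8044 + 9.3245 + 4.8365 + 0.1378 + 3.3472 + 11.1292 + 5.7726 = 37.468

37.468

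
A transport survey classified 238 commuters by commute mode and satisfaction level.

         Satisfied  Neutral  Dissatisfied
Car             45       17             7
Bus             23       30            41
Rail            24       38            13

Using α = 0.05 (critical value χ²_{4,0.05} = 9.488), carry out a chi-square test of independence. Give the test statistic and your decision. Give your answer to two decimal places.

Row totals: 69, 94, 75. Column totals: 92, 85, 61. Grand total N = 238.
Expected counts (row total × column total / N):
  Car, Satisfied: 69×92/238 = 26.6723
  Car, Neutral: 69×85/238 = 24.6429
  Car, Dissatisfied: 69×61/238 = 17.6849
  Bus, Satisfied: 94×92/238 = 36.3361
  Bus, Neutral: 94×85/238 = 33.5714
  Bus, Dissatisfied: 94×61/238 = 24.0924
  Rail, Satisfied: 75×92/238 = 28.9916
  Rail, Neutral: 75×85/238 = 26.7857
  Rail, Dissatisfied: 75×61/238 = 19.2227
Contributions (O − E)²/E:
  (45 − 26.6723)²/26.6723 = 12.5938
  (17 − 24.6429)²/24.6429 = 2.3704
  (7 − 17.6849)²/17.6849 = 6.4556
  (23 − 36.3361)²/36.3361 = 4.8946
  (30 − 33.5714)²/33.5714 = 0.3799
  (41 − 24.0924)²/24.0924 = 11.8654
  (24 − 28.9916)²/28.9916 = 0.8594
  (38 − 26.7857)²/26.7857 = 4.6951
  (13 − 19.2227)²/19.2227 = 2.0144
χ² = 12.5938 + 2.3704 + 6.4556 + 4.8946 + 0.3799 + 11.8654 + 0.8594 + 4.6951 + 2.0144 = 46.13
df = (3−1)(3−1) = 4. Since 46.13 > 9.488, reject the null hypothesis of independence at α = 0.05.

46.13; reject H₀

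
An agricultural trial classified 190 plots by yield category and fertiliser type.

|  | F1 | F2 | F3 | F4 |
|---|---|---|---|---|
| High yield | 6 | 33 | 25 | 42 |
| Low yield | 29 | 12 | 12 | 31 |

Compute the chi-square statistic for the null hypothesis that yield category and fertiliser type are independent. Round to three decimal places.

28.981

Row totals: 106, 84. Column totals: 35, 45, 37, 73. Grand total N = 190.
Expected counts (row total × column total / N):
  High yield, F1: 106×35/190 = 19.5263
  High yield, F2: 106×45/190 = 25.1053
  High yield, F3: 106×37/190 = 20.6421
  High yield, F4: 106×73/190 = 40.7263
  Low yield, F1: 84×35/190 = 15.4737
  Low yield, F2: 84×45/190 = 19.8947
  Low yield, F3: 84×37/190 = 16.3579
  Low yield, F4: 84×73/190 = 32.2737
Contributions (O − E)²/E:
  (6 − 19.5263)²/19.5263 = 9.3700
  (33 − 25.1053)²/25.1053 = 2.4826
  (25 − 20.6421)²/20.6421 = 0.9200
  (42 − 40.7263)²/40.7263 = 0.0398
  (29 − 15.4737)²/15.4737 = 11.8240
  (12 − 19.8947)²/19.8947 = 3.1328
  (12 − 16.3579)²/16.3579 = 1.1610
  (31 − 32.2737)²/32.2737 = 0.0503
χ² = 9.3700 + 2.4826 + 0.9200 + 0.0398 + 11.8240 + 3.1328 + 1.1610 + 0.0503 = 28.981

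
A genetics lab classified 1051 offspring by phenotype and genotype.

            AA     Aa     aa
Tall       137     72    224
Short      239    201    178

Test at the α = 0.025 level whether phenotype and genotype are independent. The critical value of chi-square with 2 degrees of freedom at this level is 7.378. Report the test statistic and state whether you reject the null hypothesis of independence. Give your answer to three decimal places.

Row totals: 433, 618. Column totals: 376, 273, 402. Grand total N = 1051.
Expected counts (row total × column total / N):
  Tall, AA: 433×376/1051 = 154.9077
  Tall, Aa: 433×273/1051 = 112.4729
  Tall, aa: 433×402/1051 = 165.6194
  Short, AA: 618×376/1051 = 221.0923
  Short, Aa: 618×273/1051 = 160.5271
  Short, aa: 618×402/1051 = 236.3806
Contributions (O − E)²/E:
  (137 − 154.9077)²/154.9077 = 2.0702
  (72 − 112.4729)²/112.4729 = 14.5640
  (224 − 165.6194)²/165.6194 = 20.5791
  (239 − 221.0923)²/221.0923 = 1.4505
  (201 − 160.5271)²/160.5271 = 10.2042
  (178 − 236.3806)²/236.3806 = 14.4187
χ² = 2.0702 + 14.5640 + 20.5791 + 1.4505 + 10.2042 + 14.4187 = 63.287
df = (2−1)(3−1) = 2. Since 63.287 > 7.378, reject the null hypothesis of independence at α = 0.025.

63.287; reject H₀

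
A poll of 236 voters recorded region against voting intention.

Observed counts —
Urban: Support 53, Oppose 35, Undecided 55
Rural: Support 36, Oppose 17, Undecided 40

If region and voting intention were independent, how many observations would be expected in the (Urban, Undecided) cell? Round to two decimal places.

Row total (Urban) = 143; column total (Undecided) = 95; grand total N = 236.
Expected count = (row total × column total) / N = 143 × 95 / 236 = 57.56.

57.56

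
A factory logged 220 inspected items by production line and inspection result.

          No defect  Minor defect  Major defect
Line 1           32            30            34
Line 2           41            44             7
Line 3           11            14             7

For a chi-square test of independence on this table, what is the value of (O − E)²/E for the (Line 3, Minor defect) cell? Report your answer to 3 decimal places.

Row total (Line 3) = 32; column total (Minor defect) = 88; N = 220.
Expected count E = 32 × 88 / 220 = 12.8000.
Contribution = (O − E)²/E = (14 − 12.8000)² / 12.8000 = 0.112.

0.112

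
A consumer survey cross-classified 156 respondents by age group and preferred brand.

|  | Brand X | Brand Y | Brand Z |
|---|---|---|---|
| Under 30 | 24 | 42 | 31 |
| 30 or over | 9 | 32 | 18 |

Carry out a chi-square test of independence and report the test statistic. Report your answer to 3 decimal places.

Row totals: 97, 59. Column totals: 33, 74, 49. Grand total N = 156.
Expected counts (row total × column total / N):
  Under 30, Brand X: 97×33/156 = 20.5192
  Under 30, Brand Y: 97×74/156 = 46.0128
  Under 30, Brand Z: 97×49/156 = 30.4679
  30 or over, Brand X: 59×33/156 = 12.4808
  30 or over, Brand Y: 59×74/156 = 27.9872
  30 or over, Brand Z: 59×49/156 = 18.5321
Contributions (O − E)²/E:
  (24 − 20.5192)²/20.5192 = 0.5905
  (42 − 46.0128)²/46.0128 = 0.3500
  (31 − 30.4679)²/30.4679 = 0.0093
  (9 − 12.4808)²/12.4808 = 0.9708
  (32 − 27.9872)²/27.9872 = 0.5754
  (18 − 18.5321)²/18.5321 = 0.0153
χ² = 0.5905 + 0.3500 + 0.0093 + 0.9708 + 0.5754 + 0.0153 = 2.511

2.511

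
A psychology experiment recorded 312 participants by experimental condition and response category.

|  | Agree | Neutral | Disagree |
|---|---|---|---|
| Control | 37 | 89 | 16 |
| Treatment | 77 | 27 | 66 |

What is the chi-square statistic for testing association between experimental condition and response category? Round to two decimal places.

Row totals: 142, 170. Column totals: 114, 116, 82. Grand total N = 312.
Expected counts (row total × column total / N):
  Control, Agree: 142×114/312 = 51.885
  Control, Neutral: 142×116/312 = 52.795
  Control, Disagree: 142×82/312 = 37.321
  Treatment, Agree: 170×114/312 = 62.115
  Treatment, Neutral: 170×116/312 = 63.205
  Treatment, Disagree: 170×82/312 = 44.679
Contributions (O − E)²/E:
  (37 − 51.885)²/51.885 = 4.2703
  (89 − 52.795)²/52.795 = 24.8281
  (16 − 37.321)²/37.321 = 12.1804
  (77 − 62.115)²/62.115 = 3.5670
  (27 − 63.205)²/63.205 = 20.7389
  (66 − 44.679)²/44.679 = 10.1745
χ² = 4.2703 + 24.8281 + 12.1804 + 3.5670 + 20.7389 + 10.1745 = 75.76

75.76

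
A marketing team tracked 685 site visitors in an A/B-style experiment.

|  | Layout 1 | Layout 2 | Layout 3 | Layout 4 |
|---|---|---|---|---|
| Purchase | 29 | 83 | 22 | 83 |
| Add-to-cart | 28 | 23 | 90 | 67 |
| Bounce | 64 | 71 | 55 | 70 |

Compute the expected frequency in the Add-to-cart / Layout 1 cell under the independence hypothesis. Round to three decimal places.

Row total (Add-to-cart) = 208; column total (Layout 1) = 121; grand total N = 685.
Expected count = (row total × column total) / N = 208 × 121 / 685 = 36.742.

36.742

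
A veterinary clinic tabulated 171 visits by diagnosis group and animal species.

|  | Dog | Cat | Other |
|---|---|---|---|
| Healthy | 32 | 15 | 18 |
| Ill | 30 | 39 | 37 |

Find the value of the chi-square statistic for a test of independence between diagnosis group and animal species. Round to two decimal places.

Row totals: 65, 106. Column totals: 62, 54, 55. Grand total N = 171.
Expected counts (row total × column total / N):
  Healthy, Dog: 65×62/171 = 23.567
  Healthy, Cat: 65×54/171 = 20.526
  Healthy, Other: 65×55/171 = 20.906
  Ill, Dog: 106×62/171 = 38.433
  Ill, Cat: 106×54/171 = 33.474
  Ill, Other: 106×55/171 = 34.094
Contributions (O − E)²/E:
  (32 − 23.567)²/23.567 = 3.0176
  (15 − 20.526)²/20.526 = 1.4877
  (18 − 20.906)²/20.906 = 0.4039
  (30 − 38.433)²/38.433 = 1.8504
  (39 − 33.474)²/33.474 = 0.9123
  (37 − 34.094)²/34.094 = 0.2477
χ² = 3.0176 + 1.4877 + 0.4039 + 1.8504 + 0.9123 + 0.2477 = 7.92

7.92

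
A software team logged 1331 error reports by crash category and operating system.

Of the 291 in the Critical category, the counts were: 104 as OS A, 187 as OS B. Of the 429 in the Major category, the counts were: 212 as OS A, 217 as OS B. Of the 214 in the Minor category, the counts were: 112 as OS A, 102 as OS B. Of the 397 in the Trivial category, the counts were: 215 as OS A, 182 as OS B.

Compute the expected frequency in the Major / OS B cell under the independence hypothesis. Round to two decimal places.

Row total (Major) = 429; column total (OS B) = 688; grand total N = 1331.
Expected count = (row total × column total) / N = 429 × 688 / 1331 = 221.75.

221.75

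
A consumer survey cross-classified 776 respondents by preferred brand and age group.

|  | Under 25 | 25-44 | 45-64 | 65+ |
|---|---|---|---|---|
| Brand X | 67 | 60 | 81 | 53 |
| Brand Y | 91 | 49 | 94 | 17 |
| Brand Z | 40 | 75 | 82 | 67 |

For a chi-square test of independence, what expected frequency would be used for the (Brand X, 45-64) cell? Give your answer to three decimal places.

Row total (Brand X) = 261; column total (45-64) = 257; grand total N = 776.
Expected count = (row total × column total) / N = 261 × 257 / 776 = 86.439.

86.439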